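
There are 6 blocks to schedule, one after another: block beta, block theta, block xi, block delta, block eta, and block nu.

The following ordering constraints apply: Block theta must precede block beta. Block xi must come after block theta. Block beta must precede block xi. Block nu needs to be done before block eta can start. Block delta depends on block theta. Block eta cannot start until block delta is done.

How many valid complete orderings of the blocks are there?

26

The blocks with no prerequisites are block theta, block nu; any of them can be placed first.
Enumerating by repeatedly choosing an available block (one whose prerequisites are all placed) gives 26 distinct complete orderings.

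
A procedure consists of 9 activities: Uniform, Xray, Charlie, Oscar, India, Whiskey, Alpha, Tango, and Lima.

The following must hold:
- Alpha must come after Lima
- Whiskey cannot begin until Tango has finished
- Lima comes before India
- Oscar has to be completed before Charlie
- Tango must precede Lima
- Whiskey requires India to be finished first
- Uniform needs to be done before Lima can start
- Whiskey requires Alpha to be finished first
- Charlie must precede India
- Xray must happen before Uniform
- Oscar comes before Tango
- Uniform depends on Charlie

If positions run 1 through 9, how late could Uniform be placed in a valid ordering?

Every activity that must follow Uniform has to come after it. Tracing all chains starting from Uniform, those activities are: India, Whiskey, Alpha, Lima — 4 in total.
With 4 mandatory successors out of 9 activities total, the latest slot for Uniform is 9−4 = 5, and it's reachable by doing all non-successors before Uniform.

5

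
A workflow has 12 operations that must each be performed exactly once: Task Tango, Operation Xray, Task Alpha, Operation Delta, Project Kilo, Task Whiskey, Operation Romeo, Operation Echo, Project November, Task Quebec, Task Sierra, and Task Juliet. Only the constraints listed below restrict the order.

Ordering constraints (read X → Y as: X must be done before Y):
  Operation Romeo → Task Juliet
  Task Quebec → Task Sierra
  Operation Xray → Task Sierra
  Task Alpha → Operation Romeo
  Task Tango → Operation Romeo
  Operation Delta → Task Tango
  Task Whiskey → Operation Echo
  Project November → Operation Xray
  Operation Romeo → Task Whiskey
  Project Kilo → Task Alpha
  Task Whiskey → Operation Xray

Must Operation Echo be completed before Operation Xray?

No

Operation Echo and Operation Xray are not related by any chain of constraints.
So Operation Echo can come before Operation Xray or after — it is not forced.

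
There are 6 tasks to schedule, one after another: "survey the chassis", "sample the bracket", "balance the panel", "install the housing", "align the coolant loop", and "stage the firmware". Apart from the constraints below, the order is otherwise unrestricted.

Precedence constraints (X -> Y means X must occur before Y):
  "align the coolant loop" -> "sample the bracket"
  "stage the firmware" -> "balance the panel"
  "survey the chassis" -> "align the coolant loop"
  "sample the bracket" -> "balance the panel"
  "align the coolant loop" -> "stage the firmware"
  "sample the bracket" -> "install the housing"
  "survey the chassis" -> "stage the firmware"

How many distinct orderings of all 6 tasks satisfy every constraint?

5

Only "survey the chassis" has no prerequisites, so it must go first.
Counting all ways to extend the partial order to a total order gives 5.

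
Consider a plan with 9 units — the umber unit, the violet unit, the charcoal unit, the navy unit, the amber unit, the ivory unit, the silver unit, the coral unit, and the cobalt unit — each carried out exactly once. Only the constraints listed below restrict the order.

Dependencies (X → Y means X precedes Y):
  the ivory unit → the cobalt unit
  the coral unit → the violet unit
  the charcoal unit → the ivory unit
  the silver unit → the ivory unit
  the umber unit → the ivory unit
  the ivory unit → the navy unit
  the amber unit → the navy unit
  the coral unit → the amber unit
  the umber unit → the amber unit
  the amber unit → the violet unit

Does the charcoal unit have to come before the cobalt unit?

There is a constraint chain the charcoal unit → the ivory unit → the cobalt unit.
So the charcoal unit must precede the cobalt unit in any valid ordering.

Yes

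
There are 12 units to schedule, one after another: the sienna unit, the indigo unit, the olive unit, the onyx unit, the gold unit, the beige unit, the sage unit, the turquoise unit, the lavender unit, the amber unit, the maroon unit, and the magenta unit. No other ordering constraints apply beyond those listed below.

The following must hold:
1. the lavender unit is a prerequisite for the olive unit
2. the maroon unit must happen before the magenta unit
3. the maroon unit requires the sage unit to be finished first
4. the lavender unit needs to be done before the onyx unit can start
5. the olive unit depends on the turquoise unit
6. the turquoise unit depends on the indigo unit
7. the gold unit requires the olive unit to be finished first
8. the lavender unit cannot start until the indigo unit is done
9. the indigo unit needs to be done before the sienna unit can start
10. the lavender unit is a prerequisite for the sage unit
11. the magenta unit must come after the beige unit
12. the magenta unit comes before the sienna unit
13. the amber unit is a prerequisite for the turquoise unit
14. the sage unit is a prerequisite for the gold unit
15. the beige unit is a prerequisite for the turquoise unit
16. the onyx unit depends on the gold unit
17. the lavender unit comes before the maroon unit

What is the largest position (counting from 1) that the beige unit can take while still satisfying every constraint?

Every unit that must follow the beige unit has to come after it. Tracing all chains starting from the beige unit, those units are: the sienna unit, the olive unit, the onyx unit, the gold unit, the turquoise unit, the magenta unit — 6 in total.
So at least 6 units follow the beige unit, putting the beige unit no later than position 6. That position is achievable by scheduling everything else first.

6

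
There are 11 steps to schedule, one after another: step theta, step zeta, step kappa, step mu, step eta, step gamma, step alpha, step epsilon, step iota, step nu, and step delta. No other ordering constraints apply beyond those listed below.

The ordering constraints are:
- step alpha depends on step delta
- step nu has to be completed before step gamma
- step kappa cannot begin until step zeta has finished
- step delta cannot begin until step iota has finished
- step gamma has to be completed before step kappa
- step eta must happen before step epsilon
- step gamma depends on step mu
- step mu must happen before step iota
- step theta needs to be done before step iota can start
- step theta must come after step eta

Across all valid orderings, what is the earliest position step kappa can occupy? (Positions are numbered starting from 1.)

The steps that are forced before step kappa, directly or transitively, are step zeta, step mu, step gamma, step nu. That's 4 steps.
So at minimum 4 steps come before step kappa, putting step kappa no earlier than position 5. That position is achievable by scheduling exactly those predecessors first.

5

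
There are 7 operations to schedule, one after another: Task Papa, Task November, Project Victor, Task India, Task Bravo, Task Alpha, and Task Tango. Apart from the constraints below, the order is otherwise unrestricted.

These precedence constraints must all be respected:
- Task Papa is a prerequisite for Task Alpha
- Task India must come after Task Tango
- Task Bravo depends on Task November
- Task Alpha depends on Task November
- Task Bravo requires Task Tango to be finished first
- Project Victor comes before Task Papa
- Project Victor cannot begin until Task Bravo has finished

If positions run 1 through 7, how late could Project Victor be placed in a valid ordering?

5

Every operation that must follow Project Victor has to come after it. Tracing all chains starting from Project Victor, those operations are: Task Papa, Task Alpha — 2 in total.
So at least 2 operations follow Project Victor, putting Project Victor no later than position 5. That position is achievable by scheduling everything else first.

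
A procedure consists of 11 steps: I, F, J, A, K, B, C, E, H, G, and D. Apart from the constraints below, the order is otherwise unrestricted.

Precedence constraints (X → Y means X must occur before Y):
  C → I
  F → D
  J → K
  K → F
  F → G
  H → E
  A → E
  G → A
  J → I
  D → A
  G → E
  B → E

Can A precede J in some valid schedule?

No

The constraints give a chain J → K → F → G → A, which forces J before A.
Hence A can never be scheduled before J.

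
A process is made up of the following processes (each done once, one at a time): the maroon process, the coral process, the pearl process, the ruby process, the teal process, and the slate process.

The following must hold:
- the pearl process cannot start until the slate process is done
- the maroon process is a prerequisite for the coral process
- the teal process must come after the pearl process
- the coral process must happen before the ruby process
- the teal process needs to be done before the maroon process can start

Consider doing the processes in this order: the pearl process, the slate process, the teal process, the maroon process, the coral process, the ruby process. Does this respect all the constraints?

Here the slate process comes after the pearl process.
But one of the constraints requires the slate process before the pearl process, so this ordering violates it.

No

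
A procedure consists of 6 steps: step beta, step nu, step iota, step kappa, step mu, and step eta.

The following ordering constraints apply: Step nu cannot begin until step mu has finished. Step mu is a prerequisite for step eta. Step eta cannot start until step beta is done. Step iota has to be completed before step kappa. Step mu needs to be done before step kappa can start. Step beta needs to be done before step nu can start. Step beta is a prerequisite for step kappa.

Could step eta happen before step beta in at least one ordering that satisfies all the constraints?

There is a dependency chain step beta → step eta, so step eta always comes after step beta.
Hence step eta can never be scheduled before step beta.

No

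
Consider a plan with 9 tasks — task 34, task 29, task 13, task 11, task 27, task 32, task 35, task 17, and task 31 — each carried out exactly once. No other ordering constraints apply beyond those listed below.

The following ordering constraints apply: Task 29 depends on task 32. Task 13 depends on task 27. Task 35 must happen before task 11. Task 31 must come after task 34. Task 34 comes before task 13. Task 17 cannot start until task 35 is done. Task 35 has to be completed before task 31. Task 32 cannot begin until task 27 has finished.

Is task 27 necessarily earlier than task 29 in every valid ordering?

Yes

There is a constraint chain task 27 → task 32 → task 29.
So task 27 must precede task 29 in any valid ordering.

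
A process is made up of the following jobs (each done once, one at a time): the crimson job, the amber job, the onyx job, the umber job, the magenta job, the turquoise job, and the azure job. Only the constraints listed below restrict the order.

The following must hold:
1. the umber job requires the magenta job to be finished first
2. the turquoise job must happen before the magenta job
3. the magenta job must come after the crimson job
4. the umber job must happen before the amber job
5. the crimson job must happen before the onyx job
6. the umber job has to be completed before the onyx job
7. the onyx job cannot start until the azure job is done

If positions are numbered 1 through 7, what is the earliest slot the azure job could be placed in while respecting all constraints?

1

No constraint forces any other job before the azure job, so it can be placed first.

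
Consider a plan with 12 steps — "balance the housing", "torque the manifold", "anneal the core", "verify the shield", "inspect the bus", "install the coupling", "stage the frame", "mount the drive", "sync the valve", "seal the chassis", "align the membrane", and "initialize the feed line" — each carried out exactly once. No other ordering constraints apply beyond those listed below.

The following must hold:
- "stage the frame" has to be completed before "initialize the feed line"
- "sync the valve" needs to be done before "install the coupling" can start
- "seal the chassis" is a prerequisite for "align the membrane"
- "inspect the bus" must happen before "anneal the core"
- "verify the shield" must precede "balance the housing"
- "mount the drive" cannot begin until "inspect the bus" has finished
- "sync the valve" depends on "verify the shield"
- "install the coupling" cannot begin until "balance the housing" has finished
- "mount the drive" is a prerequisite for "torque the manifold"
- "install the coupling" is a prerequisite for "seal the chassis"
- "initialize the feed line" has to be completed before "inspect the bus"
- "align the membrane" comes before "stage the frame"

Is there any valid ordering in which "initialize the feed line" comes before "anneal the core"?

Yes

The constraints force "initialize the feed line" before "anneal the core", so yes — every valid ordering has "initialize the feed line" earlier.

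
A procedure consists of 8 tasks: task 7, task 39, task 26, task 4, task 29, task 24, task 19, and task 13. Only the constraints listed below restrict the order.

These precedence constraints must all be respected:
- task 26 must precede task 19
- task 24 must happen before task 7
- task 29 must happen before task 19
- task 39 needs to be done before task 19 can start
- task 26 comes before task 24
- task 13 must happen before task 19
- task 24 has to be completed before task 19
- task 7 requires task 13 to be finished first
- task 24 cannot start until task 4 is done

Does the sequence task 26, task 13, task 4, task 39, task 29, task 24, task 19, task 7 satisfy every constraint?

Yes

Every stated constraint is respected: task 13 sits at position 2, ahead of task 7 at position 8, and each of the other listed pairs likewise has the predecessor earlier in the sequence.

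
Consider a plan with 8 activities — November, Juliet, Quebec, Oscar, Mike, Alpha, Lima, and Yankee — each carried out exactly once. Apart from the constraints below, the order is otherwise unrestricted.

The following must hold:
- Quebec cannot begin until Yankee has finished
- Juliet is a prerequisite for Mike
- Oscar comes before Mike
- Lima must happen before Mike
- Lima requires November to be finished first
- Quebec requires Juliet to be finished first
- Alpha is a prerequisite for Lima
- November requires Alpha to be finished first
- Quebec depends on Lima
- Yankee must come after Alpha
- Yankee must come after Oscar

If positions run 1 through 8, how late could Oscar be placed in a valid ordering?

Every activity that must follow Oscar has to come after it. Tracing all chains starting from Oscar, those activities are: Quebec, Mike, Yankee — 3 in total.
So at least 3 activities follow Oscar, putting Oscar no later than position 5. That position is achievable by scheduling everything else first.

5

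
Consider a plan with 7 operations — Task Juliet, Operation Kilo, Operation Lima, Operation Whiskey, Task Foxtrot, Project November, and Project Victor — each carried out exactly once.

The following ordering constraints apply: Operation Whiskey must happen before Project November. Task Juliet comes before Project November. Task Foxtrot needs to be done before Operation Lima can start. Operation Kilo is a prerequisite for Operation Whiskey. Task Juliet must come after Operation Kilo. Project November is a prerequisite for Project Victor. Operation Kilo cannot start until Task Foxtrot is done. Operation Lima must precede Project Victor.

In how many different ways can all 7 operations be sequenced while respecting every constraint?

Only Task Foxtrot has no prerequisites, so it must go first.
Counting all ways to extend the partial order to a total order gives 10.

10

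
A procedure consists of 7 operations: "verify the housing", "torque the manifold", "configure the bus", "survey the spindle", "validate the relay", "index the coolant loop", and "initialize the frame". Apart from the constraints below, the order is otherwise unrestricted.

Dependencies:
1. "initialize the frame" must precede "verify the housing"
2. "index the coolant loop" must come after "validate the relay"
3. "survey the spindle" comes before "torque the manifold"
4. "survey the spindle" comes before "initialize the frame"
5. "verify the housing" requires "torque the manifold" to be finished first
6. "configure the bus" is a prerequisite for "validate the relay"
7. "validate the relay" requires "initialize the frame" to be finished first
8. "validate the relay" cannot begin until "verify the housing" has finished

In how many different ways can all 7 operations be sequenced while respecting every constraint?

10

2 operations have no prerequisites ("configure the bus", "survey the spindle"), so any of them could come first.
Systematically extending each partial ordering one operation at a time and counting, there are 10 complete orderings.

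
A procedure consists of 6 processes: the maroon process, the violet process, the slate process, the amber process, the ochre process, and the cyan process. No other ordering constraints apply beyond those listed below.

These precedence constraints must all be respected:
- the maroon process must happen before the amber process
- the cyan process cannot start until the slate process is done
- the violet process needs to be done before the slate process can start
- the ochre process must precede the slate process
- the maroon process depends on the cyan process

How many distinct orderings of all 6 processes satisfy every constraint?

The processes with no prerequisites are the violet process, the ochre process; any of them can be placed first.
Enumerating by repeatedly choosing an available process (one whose prerequisites are all placed) gives 2 distinct complete orderings.

2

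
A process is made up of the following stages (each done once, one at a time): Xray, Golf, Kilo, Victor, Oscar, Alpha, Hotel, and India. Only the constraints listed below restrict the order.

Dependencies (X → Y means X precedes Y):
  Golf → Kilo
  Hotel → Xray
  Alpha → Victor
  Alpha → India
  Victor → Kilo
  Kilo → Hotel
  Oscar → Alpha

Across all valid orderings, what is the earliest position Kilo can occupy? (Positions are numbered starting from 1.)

Working backwards through the constraints from Kilo, its full set of required predecessors is Golf, Victor, Oscar, Alpha — 4 of them.
With 4 mandatory predecessors, the earliest Kilo can sit is position 4+1 = 5, and placing just those 4 first achieves it.

5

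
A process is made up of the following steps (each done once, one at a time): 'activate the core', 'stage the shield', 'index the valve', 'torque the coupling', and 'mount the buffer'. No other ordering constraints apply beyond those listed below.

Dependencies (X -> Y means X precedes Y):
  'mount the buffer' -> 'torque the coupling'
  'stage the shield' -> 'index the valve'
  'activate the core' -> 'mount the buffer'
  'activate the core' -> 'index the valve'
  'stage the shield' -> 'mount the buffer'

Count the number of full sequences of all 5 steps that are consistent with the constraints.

The steps with no prerequisites are 'activate the core', 'stage the shield'; any of them can be placed first.
Systematically extending each partial ordering one step at a time and counting, there are 6 complete orderings.

6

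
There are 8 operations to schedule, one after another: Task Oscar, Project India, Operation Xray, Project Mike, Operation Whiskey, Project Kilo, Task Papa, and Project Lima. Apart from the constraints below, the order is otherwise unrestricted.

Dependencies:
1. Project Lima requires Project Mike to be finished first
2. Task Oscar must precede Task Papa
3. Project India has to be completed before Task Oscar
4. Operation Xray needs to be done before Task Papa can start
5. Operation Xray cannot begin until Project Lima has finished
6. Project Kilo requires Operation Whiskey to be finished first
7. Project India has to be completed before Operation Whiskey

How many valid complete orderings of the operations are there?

155

2 operations have no prerequisites (Project India, Project Mike), so any of them could come first.
Counting all ways to extend the partial order to a total order gives 155.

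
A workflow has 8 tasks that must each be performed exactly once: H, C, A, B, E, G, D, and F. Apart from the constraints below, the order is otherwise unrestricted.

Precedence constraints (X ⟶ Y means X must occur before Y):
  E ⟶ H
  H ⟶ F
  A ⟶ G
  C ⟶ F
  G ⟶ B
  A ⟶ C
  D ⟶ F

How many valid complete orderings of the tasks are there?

The tasks with no prerequisites are A, E, D; any of them can be placed first.
Enumerating by repeatedly choosing an available task (one whose prerequisites are all placed) gives 465 distinct complete orderings.

465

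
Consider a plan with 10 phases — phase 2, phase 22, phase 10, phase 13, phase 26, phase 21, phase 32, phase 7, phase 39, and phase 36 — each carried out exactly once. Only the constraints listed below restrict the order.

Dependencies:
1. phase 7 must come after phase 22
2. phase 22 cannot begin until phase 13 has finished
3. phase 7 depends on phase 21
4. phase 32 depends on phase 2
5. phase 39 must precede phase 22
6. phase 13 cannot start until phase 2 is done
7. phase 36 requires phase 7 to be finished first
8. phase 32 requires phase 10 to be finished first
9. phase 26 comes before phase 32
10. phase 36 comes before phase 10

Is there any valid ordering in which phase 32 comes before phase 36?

Following phase 36 → phase 10 → phase 32, phase 36 must precede phase 32 in every valid ordering.
So no valid ordering can have phase 32 before phase 36.

No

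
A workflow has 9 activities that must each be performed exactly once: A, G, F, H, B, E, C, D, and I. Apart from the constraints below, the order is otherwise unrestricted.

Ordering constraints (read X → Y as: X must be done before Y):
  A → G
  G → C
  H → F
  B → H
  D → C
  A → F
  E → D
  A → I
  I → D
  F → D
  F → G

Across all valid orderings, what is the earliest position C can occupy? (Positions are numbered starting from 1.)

Every activity that must precede C has to come before it. Tracing all chains that end at C, those activities are: A, G, F, H, B, E, D, I — 8 in total.
So at minimum 8 activities come before C, putting C no earlier than position 9. That position is achievable by scheduling exactly those predecessors first.

9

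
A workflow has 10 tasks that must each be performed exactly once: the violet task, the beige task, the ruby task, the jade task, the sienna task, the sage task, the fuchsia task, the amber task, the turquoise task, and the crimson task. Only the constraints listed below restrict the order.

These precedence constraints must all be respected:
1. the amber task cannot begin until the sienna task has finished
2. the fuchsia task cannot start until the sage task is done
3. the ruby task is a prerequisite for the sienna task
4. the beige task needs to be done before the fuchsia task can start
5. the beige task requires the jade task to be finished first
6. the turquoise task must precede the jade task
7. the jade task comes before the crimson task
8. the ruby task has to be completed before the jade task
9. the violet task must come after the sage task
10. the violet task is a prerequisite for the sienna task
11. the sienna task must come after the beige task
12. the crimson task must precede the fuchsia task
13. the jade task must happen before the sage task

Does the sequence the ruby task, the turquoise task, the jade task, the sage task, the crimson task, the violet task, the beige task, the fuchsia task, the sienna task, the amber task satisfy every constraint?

Going through the constraints one by one, each required predecessor appears earlier in the sequence than its dependent — e.g. the ruby task (position 1) is before the sienna task (position 9), as required.

Yes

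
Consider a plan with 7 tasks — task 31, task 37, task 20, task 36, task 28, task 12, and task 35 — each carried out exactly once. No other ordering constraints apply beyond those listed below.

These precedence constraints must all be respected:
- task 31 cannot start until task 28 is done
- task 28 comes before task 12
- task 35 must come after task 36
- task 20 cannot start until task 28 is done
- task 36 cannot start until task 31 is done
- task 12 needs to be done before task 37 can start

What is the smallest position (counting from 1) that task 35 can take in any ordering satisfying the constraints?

4

Every task that must precede task 35 has to come before it. Tracing all chains that end at task 35, those tasks are: task 31, task 36, task 28 — 3 in total.
With 3 mandatory predecessors, the earliest task 35 can sit is position 3+1 = 4, and placing just those 3 first achieves it.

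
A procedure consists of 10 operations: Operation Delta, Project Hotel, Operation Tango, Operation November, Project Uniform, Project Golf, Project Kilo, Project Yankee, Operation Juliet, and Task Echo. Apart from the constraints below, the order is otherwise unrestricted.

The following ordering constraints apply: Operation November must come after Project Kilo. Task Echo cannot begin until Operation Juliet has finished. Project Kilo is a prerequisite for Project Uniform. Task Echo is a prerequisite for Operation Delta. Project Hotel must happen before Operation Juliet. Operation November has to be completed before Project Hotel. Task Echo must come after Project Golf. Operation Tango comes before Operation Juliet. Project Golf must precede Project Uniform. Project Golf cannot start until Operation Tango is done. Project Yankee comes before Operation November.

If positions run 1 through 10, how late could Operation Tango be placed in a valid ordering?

The operations that are forced after Operation Tango, directly or by a chain of constraints, are Operation Delta, Project Uniform, Project Golf, Operation Juliet, Task Echo. That's 5 operations.
So at least 5 operations follow Operation Tango, putting Operation Tango no later than position 5. That position is achievable by scheduling everything else first.

5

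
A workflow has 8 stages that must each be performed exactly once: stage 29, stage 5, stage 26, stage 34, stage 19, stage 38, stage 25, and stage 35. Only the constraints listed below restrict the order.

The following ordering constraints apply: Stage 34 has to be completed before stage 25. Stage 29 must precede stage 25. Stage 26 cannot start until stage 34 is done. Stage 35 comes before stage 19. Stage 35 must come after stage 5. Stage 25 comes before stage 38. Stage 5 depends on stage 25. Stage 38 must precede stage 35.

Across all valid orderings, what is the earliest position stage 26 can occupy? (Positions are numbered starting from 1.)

Working backwards through the constraints from stage 26, its only required predecessor is stage 34.
So at minimum 1 stage comes before stage 26, putting stage 26 no earlier than position 2. That position is achievable by scheduling exactly that predecessor first.

2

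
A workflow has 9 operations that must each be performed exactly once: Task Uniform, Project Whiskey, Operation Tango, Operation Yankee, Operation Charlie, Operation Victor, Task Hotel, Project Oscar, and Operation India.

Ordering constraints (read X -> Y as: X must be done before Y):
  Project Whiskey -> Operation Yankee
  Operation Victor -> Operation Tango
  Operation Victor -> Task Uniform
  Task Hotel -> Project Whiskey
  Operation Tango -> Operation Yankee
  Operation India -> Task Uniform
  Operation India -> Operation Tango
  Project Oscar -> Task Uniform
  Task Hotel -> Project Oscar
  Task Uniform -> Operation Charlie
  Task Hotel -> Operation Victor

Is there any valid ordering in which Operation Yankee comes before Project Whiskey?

No

The constraints give a chain Project Whiskey → Operation Yankee, which forces Project Whiskey before Operation Yankee.
Hence Operation Yankee can never be scheduled before Project Whiskey.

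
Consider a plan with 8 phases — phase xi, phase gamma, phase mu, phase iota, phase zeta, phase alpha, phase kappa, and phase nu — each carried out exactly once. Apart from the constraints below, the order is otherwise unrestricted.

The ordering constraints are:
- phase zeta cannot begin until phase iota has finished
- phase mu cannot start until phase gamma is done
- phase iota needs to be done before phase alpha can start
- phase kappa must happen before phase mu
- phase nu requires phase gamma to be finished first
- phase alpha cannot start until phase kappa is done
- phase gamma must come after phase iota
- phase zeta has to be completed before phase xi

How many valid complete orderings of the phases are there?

The phases with no prerequisites are phase iota, phase kappa; any of them can be placed first.
Enumerating by repeatedly choosing an available phase (one whose prerequisites are all placed) gives 456 distinct complete orderings.

456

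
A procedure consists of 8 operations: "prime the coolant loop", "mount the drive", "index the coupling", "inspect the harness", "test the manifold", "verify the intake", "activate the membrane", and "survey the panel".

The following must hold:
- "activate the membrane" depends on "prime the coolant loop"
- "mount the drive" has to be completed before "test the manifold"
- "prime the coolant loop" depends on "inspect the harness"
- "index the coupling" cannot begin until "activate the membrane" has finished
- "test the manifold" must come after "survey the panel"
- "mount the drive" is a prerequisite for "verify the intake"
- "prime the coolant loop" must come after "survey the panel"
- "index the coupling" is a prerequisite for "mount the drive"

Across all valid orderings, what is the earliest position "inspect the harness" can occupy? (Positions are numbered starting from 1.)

"inspect the harness" has no prerequisites at all, so it can go in position 1.

1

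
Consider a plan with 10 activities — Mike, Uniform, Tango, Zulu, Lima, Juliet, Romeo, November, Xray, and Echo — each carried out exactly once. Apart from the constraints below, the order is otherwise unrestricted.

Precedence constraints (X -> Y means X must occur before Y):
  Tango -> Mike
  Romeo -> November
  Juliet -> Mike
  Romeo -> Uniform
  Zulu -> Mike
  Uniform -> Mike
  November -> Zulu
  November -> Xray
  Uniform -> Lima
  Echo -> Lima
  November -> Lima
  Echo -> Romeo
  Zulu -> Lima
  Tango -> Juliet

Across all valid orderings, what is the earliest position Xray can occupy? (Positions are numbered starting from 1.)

4

The activities that are forced before Xray, directly or transitively, are Romeo, November, Echo. That's 3 activities.
So at minimum 3 activities come before Xray, putting Xray no earlier than position 4. That position is achievable by scheduling exactly those predecessors first.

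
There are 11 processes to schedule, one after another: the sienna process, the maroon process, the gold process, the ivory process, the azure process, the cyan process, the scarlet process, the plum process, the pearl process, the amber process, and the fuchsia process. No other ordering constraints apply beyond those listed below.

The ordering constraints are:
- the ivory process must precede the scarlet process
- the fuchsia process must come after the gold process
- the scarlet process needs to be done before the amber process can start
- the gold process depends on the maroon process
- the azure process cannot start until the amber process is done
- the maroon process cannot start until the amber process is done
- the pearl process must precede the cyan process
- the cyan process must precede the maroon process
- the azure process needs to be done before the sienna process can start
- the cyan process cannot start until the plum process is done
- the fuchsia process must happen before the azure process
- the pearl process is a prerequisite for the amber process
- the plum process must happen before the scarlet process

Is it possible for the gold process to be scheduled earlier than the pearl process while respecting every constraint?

There is a dependency chain the pearl process → the amber process → the maroon process → the gold process, so the gold process always comes after the pearl process.
So no valid ordering can have the gold process before the pearl process.

No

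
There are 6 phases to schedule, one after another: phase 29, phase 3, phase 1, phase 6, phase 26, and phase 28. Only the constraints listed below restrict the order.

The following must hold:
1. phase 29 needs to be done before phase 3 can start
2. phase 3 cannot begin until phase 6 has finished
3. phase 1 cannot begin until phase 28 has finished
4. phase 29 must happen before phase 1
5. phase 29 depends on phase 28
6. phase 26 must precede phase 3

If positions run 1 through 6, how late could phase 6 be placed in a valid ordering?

5

The only phase forced after phase 6 (directly or by a chain) is phase 3.
So at least 1 phase follows phase 6, putting phase 6 no later than position 5. That position is achievable by scheduling everything else first.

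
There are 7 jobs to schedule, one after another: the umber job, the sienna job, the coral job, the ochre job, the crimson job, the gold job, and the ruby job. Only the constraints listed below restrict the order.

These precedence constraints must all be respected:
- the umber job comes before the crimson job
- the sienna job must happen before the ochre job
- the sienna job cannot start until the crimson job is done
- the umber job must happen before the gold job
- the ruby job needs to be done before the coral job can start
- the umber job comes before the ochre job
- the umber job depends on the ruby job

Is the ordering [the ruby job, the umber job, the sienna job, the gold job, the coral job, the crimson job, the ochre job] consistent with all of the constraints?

No

In the proposed order, the sienna job appears before the crimson job.
That contradicts the constraint that the crimson job must precede the sienna job.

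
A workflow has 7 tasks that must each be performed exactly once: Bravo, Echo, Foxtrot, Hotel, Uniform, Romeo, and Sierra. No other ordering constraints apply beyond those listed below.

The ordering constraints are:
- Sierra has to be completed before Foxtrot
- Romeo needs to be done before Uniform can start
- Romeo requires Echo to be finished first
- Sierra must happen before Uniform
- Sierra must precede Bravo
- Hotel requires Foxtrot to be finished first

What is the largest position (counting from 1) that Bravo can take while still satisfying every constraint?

No constraint forces any task after Bravo, so it can be placed last, in position 7.

7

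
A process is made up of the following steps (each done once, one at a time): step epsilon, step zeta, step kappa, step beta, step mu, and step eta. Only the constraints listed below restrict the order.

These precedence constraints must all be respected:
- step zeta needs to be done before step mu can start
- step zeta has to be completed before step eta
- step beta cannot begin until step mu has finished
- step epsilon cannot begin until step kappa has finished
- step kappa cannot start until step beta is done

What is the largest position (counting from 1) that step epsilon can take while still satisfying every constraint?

Nothing depends on step epsilon, so it can be the final step, position 6.

6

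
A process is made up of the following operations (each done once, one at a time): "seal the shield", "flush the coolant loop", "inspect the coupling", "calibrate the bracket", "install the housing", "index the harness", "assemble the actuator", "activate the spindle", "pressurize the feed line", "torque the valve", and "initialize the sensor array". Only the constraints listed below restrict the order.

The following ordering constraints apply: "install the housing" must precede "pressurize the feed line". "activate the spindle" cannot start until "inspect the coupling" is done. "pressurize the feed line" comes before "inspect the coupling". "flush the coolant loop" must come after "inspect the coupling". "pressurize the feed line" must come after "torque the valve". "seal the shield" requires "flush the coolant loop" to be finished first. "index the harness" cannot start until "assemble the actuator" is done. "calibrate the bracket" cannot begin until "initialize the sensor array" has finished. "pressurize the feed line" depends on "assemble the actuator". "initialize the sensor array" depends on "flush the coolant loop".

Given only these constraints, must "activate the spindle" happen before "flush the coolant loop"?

No

No chain of constraints connects "activate the spindle" to "flush the coolant loop" in either direction.
So "activate the spindle" can come before "flush the coolant loop" or after — it is not forced.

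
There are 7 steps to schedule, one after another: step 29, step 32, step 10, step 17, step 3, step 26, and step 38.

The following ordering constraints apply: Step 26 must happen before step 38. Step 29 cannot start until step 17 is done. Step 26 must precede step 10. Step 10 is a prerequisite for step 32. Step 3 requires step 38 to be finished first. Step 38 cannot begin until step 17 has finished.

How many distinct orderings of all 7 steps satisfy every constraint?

81

The steps with no prerequisites are step 17, step 26; any of them can be placed first.
Counting all ways to extend the partial order to a total order gives 81.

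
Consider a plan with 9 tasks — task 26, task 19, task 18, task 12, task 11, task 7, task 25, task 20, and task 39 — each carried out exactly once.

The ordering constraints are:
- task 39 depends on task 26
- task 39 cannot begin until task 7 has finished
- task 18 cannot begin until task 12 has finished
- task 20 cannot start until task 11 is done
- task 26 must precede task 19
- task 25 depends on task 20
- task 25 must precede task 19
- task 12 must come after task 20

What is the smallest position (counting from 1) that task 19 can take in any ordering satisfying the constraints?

5

The tasks that are forced before task 19, directly or transitively, are task 26, task 11, task 25, task 20. That's 4 tasks.
So at minimum 4 tasks come before task 19, putting task 19 no earlier than position 5. That position is achievable by scheduling exactly those predecessors first.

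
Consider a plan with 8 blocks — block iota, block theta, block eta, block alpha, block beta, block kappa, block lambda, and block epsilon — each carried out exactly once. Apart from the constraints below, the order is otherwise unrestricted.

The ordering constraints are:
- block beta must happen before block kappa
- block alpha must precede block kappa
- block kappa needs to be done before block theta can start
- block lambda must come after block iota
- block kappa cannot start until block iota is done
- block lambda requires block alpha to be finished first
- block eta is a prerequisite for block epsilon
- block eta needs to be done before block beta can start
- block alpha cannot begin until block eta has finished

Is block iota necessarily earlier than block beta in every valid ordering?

No

Nothing in the constraints links block iota and block beta; they are unordered relative to each other.
So block iota can come before block beta or after — it is not forced.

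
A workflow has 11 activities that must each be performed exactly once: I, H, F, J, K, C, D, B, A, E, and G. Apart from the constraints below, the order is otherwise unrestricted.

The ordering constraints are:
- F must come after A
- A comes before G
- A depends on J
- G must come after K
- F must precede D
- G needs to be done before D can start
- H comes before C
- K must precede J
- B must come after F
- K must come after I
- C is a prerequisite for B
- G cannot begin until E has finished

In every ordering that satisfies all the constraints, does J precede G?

Following the dependencies: J → A → G.
That forces J before G in every valid schedule.

Yes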